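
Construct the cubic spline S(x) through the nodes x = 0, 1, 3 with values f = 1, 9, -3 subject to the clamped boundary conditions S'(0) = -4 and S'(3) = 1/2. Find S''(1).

Put m_i = S'' at the i-th knot. Here h = (1, 2) and Δ = (8, -6), so the interior equations h_(i-1)·m_(i-1) + 2(h_(i-1)+h_i)·m_i + h_i·m_(i+1) = 6(Δ_i − Δ_(i-1)) read
  1·m_0 + 6·m_1 + 2·m_2 = 6(Δ_1 - Δ_0) = -84
Clamped end conditions give two more equations: 2h_0·m_0 + h_0·m_1 = 6(Δ_0 - S'(0)) = 72 and h_1·m_1 + 2h_1·m_2 = 6(S'(3) - Δ_1) = 39.
Solving the tridiagonal system: m_0 = 103/2, m_1 = -31, m_2 = 101/4.

-31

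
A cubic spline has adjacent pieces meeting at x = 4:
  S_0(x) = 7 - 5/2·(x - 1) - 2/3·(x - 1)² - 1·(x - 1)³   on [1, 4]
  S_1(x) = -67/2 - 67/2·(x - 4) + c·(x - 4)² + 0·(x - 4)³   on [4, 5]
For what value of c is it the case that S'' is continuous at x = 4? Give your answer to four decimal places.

-9.6667

S_0''(x) = -4/3 - 6·(x - 1), so S_0''(4) = -58/3. On the right, S_1''(4) = 2c, so c = -29/3.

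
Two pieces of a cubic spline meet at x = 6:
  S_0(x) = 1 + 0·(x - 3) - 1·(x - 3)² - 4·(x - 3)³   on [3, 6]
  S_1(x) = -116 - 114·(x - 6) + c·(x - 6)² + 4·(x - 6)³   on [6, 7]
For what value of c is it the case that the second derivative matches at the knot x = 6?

-37

S_0''(x) = -2 - 24·(x - 3), so S_0''(6) = -74. On the right, S_1''(6) = 2c, so c = -37.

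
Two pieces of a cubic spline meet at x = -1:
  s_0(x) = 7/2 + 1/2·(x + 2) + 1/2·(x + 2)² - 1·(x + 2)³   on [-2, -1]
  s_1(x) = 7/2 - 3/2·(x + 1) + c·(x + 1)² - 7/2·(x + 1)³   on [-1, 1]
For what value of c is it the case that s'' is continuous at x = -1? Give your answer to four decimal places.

-2.5000

s_0''(x) = 1 - 6·(x + 2), so s_0''(-1) = -5. On the right, s_1''(-1) = 2c, so c = -5/2.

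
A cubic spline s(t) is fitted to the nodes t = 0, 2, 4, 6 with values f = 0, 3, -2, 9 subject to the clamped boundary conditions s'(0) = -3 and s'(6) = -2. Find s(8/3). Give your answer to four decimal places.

Let m_i = s''(x_i). Step sizes h_i = 2, 2, 2; slopes of the chords Δ_i = (y_(i+1) - y_i)/h_i = 3/2, -5/2, 11/2.
  2·m_0 + 8·m_1 + 2·m_2 = 6(Δ_1 - Δ_0) = -24
  2·m_1 + 8·m_2 + 2·m_3 = 6(Δ_2 - Δ_1) = 48
Clamped end conditions give two more equations: 2h_0·m_0 + h_0·m_1 = 6(Δ_0 - s'(0)) = 27 and h_2·m_2 + 2h_2·m_3 = 6(s'(6) - Δ_2) = -45.
Forward elimination and back-substitution give m_0 = 337/30, m_1 = -269/30, m_2 = 379/30, m_3 = -527/30.
On [2, 4], s(t) = 3 - 11/15·(t - 2) - 269/60·(t - 2)² + 9/5·(t - 2)³.
With (t - 2) = 2/3: s(8/3) = 142/135.

1.0519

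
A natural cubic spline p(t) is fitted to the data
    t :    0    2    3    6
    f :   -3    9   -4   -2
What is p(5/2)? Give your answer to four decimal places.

3.0160

Put M_i = p'' at the i-th knot. Here h = (2, 1, 3) and Δ = (6, -13, 2/3), so the interior equations h_(i-1)·M_(i-1) + 2(h_(i-1)+h_i)·M_i + h_i·M_(i+1) = 6(Δ_i − Δ_(i-1)) read
  2·M_0 + 6·M_1 + 1·M_2 = 6(Δ_1 - Δ_0) = -114
  1·M_1 + 8·M_2 + 3·M_3 = 6(Δ_2 - Δ_1) = 82
Natural end conditions: M_0 = M_3 = 0.
Forward elimination and back-substitution give M_0 = 0, M_1 = -994/47, M_2 = 606/47, M_3 = 0.
On [2, 3], p(t) = 9 - 1142/141·(t - 2) - 497/47·(t - 2)² + 800/141·(t - 2)³.
With (t - 2) = 1/2: p(5/2) = 567/188.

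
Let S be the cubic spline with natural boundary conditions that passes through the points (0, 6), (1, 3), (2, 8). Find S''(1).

12

With M_i denoting the second derivative at x_i, h_i = 1, 1, and Δ_i = (y_(i+1) − y_i)/h_i = -3, 5:
  1·M_0 + 4·M_1 + 1·M_2 = 6(Δ_1 - Δ_0) = 48
Natural end conditions: M_0 = M_2 = 0.
Hence M_0 = 0, M_1 = 12, M_2 = 0.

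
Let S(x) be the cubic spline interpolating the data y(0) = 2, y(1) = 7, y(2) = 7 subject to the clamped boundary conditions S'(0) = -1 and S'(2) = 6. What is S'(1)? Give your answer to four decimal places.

2.5000

Write M_i for S''(x_i). With h_i = 1, 1 and divided differences Δ_i = 5, 0, the continuity of S' gives the tridiagonal system
  1·M_0 + 4·M_1 + 1·M_2 = 6(Δ_1 - Δ_0) = -30
Clamped end conditions give two more equations: 2h_0·M_0 + h_0·M_1 = 6(Δ_0 - S'(0)) = 36 and h_1·M_1 + 2h_1·M_2 = 6(S'(2) - Δ_1) = 36.
Solving: M_0 = 29, M_1 = -22, M_2 = 29.
On [1, 2], S'(x) = b_1 + 2c_1·(x - 1) + 3d_1·(x - 1)² with b_1 = Δ_1 - h_1(2M_1 + M_2)/6 = 5/2, c_1 = M_1/2 = -11, d_1 = (M_2 - M_1)/(6h_1) = 17/2. So S'(1) = 5/2.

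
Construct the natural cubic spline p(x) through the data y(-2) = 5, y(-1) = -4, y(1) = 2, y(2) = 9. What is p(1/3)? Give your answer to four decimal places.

-2.3704

With M_i denoting the second derivative at x_i, h_i = 1, 2, 1, and Δ_i = (y_(i+1) − y_i)/h_i = -9, 3, 7:
  1·M_0 + 6·M_1 + 2·M_2 = 6(Δ_1 - Δ_0) = 72
  2·M_1 + 6·M_2 + 1·M_3 = 6(Δ_2 - Δ_1) = 24
Natural end conditions: M_0 = M_3 = 0.
Forward elimination and back-substitution give M_0 = 0, M_1 = 12, M_2 = 0, M_3 = 0.
On [-1, 1], p(x) = -4 - 5·(x + 1) + 6·(x + 1)² - 1·(x + 1)³.
With (x + 1) = 4/3: p(1/3) = -64/27.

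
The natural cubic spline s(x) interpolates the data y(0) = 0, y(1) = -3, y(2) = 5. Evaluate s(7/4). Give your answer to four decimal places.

2.3555

Let M_i = s''(x_i). Step sizes h_i = 1, 1; slopes of the chords Δ_i = (y_(i+1) - y_i)/h_i = -3, 8.
  1·M_0 + 4·M_1 + 1·M_2 = 6(Δ_1 - Δ_0) = 66
Natural end conditions: M_0 = M_2 = 0.
Solving: M_0 = 0, M_1 = 33/2, M_2 = 0.
On [1, 2], s(x) = -3 + 5/2·(x - 1) + 33/4·(x - 1)² - 11/4·(x - 1)³.
With (x - 1) = 3/4: s(7/4) = 603/256.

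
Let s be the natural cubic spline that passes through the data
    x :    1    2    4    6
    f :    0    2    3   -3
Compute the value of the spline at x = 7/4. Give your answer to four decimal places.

Write M_i for s''(x_i). With h_i = 1, 2, 2 and divided differences Δ_i = 2, 1/2, -3, the continuity of s' gives the tridiagonal system
  1·M_0 + 6·M_1 + 2·M_2 = 6(Δ_1 - Δ_0) = -9
  2·M_1 + 8·M_2 + 2·M_3 = 6(Δ_2 - Δ_1) = -21
Natural end conditions: M_0 = M_3 = 0.
Solving: M_0 = 0, M_1 = -15/22, M_2 = -27/11, M_3 = 0.
On [1, 2], s(x) = 0 + 93/44·(x - 1) + 0·(x - 1)² - 5/44·(x - 1)³.
With (x - 1) = 3/4: s(7/4) = 4329/2816.

1.5373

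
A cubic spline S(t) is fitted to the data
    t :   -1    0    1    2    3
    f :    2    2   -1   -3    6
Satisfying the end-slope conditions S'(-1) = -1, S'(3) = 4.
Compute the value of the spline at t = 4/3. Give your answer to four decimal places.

Write σ_i for S''(x_i). With h_i = 1, 1, 1, 1 and divided differences Δ_i = 0, -3, -2, 9, the continuity of S' gives the tridiagonal system
  1·σ_0 + 4·σ_1 + 1·σ_2 = 6(Δ_1 - Δ_0) = -18
  1·σ_1 + 4·σ_2 + 1·σ_3 = 6(Δ_2 - Δ_1) = 6
  1·σ_2 + 4·σ_3 + 1·σ_4 = 6(Δ_3 - Δ_2) = 66
Clamped end conditions give two more equations: 2h_0·σ_0 + h_0·σ_1 = 6(Δ_0 - S'(-1)) = 6 and h_3·σ_3 + 2h_3·σ_4 = 6(S'(3) - Δ_3) = -30.
Forward elimination and back-substitution give σ_0 = 155/28, σ_1 = -71/14, σ_2 = -13/4, σ_3 = 337/14, σ_4 = -757/28.
On [1, 2], S(t) = -1 - 69/14·(t - 1) - 13/8·(t - 1)² + 255/56·(t - 1)³.
With (t - 1) = 1/3: S(4/3) = -223/84.

-2.6548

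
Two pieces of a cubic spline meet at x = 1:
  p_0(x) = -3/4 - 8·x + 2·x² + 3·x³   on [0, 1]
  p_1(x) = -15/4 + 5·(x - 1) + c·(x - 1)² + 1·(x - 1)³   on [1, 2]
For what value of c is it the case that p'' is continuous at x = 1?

p_0''(x) = 4 + 18·x, so p_0''(1) = 22. On the right, p_1''(1) = 2c, so c = 11.

11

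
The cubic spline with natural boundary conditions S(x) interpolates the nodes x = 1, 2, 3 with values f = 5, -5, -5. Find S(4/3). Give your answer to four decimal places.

0.9259

Let M_i = S''(x_i). Step sizes h_i = 1, 1; slopes of the chords Δ_i = (y_(i+1) - y_i)/h_i = -10, 0.
  1·M_0 + 4·M_1 + 1·M_2 = 6(Δ_1 - Δ_0) = 60
Natural end conditions: M_0 = M_2 = 0.
Solving: M_0 = 0, M_1 = 15, M_2 = 0.
On [1, 2], S(x) = 5 - 25/2·(x - 1) + 0·(x - 1)² + 5/2·(x - 1)³.
With (x - 1) = 1/3: S(4/3) = 25/27.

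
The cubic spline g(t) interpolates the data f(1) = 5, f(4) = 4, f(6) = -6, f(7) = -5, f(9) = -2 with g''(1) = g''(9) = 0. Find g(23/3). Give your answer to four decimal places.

-3.8122

Let M_i = g''(x_i). Step sizes h_i = 3, 2, 1, 2; slopes of the chords Δ_i = (y_(i+1) - y_i)/h_i = -1/3, -5, 1, 3/2.
  3·M_0 + 10·M_1 + 2·M_2 = 6(Δ_1 - Δ_0) = -28
  2·M_1 + 6·M_2 + 1·M_3 = 6(Δ_2 - Δ_1) = 36
  1·M_2 + 6·M_3 + 2·M_4 = 6(Δ_3 - Δ_2) = 3
Natural end conditions: M_0 = M_4 = 0.
Forward elimination and back-substitution give M_0 = 0, M_1 = -703/163, M_2 = 1233/163, M_3 = -124/163, M_4 = 0.
On [7, 9], g(t) = -5 + 1963/978·(t - 7) - 62/163·(t - 7)² + 31/489·(t - 7)³.
With (t - 7) = 2/3: g(23/3) = -50332/13203.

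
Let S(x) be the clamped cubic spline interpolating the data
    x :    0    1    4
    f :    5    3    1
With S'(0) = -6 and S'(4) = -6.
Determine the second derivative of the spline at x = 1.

Let M_i = S''(x_i). Step sizes h_i = 1, 3; slopes of the chords Δ_i = (y_(i+1) - y_i)/h_i = -2, -2/3.
  1·M_0 + 8·M_1 + 3·M_2 = 6(Δ_1 - Δ_0) = 8
Clamped end conditions give two more equations: 2h_0·M_0 + h_0·M_1 = 6(Δ_0 - S'(0)) = 24 and h_1·M_1 + 2h_1·M_2 = 6(S'(4) - Δ_1) = -32.
Solving the tridiagonal system: M_0 = 11, M_1 = 2, M_2 = -19/3.

2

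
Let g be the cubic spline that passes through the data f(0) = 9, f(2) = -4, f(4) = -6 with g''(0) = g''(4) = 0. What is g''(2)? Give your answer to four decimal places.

Let M_i = g''(x_i). Step sizes h_i = 2, 2; slopes of the chords Δ_i = (y_(i+1) - y_i)/h_i = -13/2, -1.
  2·M_0 + 8·M_1 + 2·M_2 = 6(Δ_1 - Δ_0) = 33
Natural end conditions: M_0 = M_2 = 0.
Solving: M_0 = 0, M_1 = 33/8, M_2 = 0.

4.1250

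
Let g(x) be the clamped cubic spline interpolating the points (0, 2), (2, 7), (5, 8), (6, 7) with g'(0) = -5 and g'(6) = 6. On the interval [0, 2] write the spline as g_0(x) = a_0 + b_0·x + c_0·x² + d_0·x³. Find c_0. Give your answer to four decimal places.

6.3910

Put M_i = g'' at the i-th knot. Here h = (2, 3, 1) and Δ = (5/2, 1/3, -1), so the interior equations h_(i-1)·M_(i-1) + 2(h_(i-1)+h_i)·M_i + h_i·M_(i+1) = 6(Δ_i − Δ_(i-1)) read
  2·M_0 + 10·M_1 + 3·M_2 = 6(Δ_1 - Δ_0) = -13
  3·M_1 + 8·M_2 + 1·M_3 = 6(Δ_2 - Δ_1) = -8
Clamped end conditions give two more equations: 2h_0·M_0 + h_0·M_1 = 6(Δ_0 - g'(0)) = 45 and h_2·M_2 + 2h_2·M_3 = 6(g'(6) - Δ_2) = 42.
Solving the tridiagonal system: M_0 = 997/78, M_1 = -239/78, M_2 = -103/39, M_3 = 1741/78.
On [0, 2], with g_0(x) = a_0 + b_0·x + c_0·x² + d_0·x³: c_0 = M_0/2 = 997/156, d_0 = (M_1 - M_0)/(6h_0) = -103/78, b_0 = Δ_0 - h_0(2M_0 + M_1)/6 = -5.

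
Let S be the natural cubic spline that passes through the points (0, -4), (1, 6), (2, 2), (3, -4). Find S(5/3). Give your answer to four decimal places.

4.2519

Let M_i = S''(x_i). Step sizes h_i = 1, 1, 1; slopes of the chords Δ_i = (y_(i+1) - y_i)/h_i = 10, -4, -6.
  1·M_0 + 4·M_1 + 1·M_2 = 6(Δ_1 - Δ_0) = -84
  1·M_1 + 4·M_2 + 1·M_3 = 6(Δ_2 - Δ_1) = -12
Natural end conditions: M_0 = M_3 = 0.
Solving: M_0 = 0, M_1 = -108/5, M_2 = 12/5, M_3 = 0.
On [1, 2], S(t) = 6 + 14/5·(t - 1) - 54/5·(t - 1)² + 4·(t - 1)³.
With (t - 1) = 2/3: S(5/3) = 574/135.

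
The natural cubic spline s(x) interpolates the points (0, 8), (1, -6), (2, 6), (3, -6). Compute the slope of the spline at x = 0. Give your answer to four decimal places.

-22.5333

Let σ_i = s''(x_i). Step sizes h_i = 1, 1, 1; slopes of the chords Δ_i = (y_(i+1) - y_i)/h_i = -14, 12, -12.
  1·σ_0 + 4·σ_1 + 1·σ_2 = 6(Δ_1 - Δ_0) = 156
  1·σ_1 + 4·σ_2 + 1·σ_3 = 6(Δ_2 - Δ_1) = -144
Natural end conditions: σ_0 = σ_3 = 0.
Solving the tridiagonal system: σ_0 = 0, σ_1 = 256/5, σ_2 = -244/5, σ_3 = 0.
On [0, 1], s'(x) = b_0 + 2c_0·x + 3d_0·x² with b_0 = Δ_0 - h_0(2σ_0 + σ_1)/6 = -338/15, c_0 = σ_0/2 = 0, d_0 = (σ_1 - σ_0)/(6h_0) = 128/15. So s'(0) = -338/15.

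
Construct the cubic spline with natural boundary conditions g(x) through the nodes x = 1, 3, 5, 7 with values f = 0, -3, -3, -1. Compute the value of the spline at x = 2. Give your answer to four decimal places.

With M_i denoting the second derivative at x_i, h_i = 2, 2, 2, and Δ_i = (y_(i+1) − y_i)/h_i = -3/2, 0, 1:
  2·M_0 + 8·M_1 + 2·M_2 = 6(Δ_1 - Δ_0) = 9
  2·M_1 + 8·M_2 + 2·M_3 = 6(Δ_2 - Δ_1) = 6
Natural end conditions: M_0 = M_3 = 0.
Forward elimination and back-substitution give M_0 = 0, M_1 = 1, M_2 = 1/2, M_3 = 0.
On [1, 3], g(x) = 0 - 11/6·(x - 1) + 0·(x - 1)² + 1/12·(x - 1)³.
With (x - 1) = 1: g(2) = -7/4.

-1.7500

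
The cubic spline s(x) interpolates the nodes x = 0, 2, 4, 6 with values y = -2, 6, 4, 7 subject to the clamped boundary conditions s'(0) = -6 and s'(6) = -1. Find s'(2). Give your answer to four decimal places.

Let m_i = s''(x_i). Step sizes h_i = 2, 2, 2; slopes of the chords Δ_i = (y_(i+1) - y_i)/h_i = 4, -1, 3/2.
  2·m_0 + 8·m_1 + 2·m_2 = 6(Δ_1 - Δ_0) = -30
  2·m_1 + 8·m_2 + 2·m_3 = 6(Δ_2 - Δ_1) = 15
Clamped end conditions give two more equations: 2h_0·m_0 + h_0·m_1 = 6(Δ_0 - s'(0)) = 60 and h_2·m_2 + 2h_2·m_3 = 6(s'(6) - Δ_2) = -15.
Hence m_0 = 121/6, m_1 = -31/3, m_2 = 37/6, m_3 = -41/6.
On [2, 4], s'(x) = b_1 + 2c_1·(x - 2) + 3d_1·(x - 2)² with b_1 = Δ_1 - h_1(2m_1 + m_2)/6 = 23/6, c_1 = m_1/2 = -31/6, d_1 = (m_2 - m_1)/(6h_1) = 11/8. So s'(2) = 23/6.

3.8333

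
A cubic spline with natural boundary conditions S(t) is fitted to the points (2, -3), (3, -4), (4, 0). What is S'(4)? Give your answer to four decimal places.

Put M_i = S'' at the i-th knot. Here h = (1, 1) and Δ = (-1, 4), so the interior equations h_(i-1)·M_(i-1) + 2(h_(i-1)+h_i)·M_i + h_i·M_(i+1) = 6(Δ_i − Δ_(i-1)) read
  1·M_0 + 4·M_1 + 1·M_2 = 6(Δ_1 - Δ_0) = 30
Natural end conditions: M_0 = M_2 = 0.
Hence M_0 = 0, M_1 = 15/2, M_2 = 0.
On [3, 4], S'(t) = b_1 + 2c_1·(t - 3) + 3d_1·(t - 3)² with b_1 = Δ_1 - h_1(2M_1 + M_2)/6 = 3/2, c_1 = M_1/2 = 15/4, d_1 = (M_2 - M_1)/(6h_1) = -5/4. So S'(4) = 21/4.

5.2500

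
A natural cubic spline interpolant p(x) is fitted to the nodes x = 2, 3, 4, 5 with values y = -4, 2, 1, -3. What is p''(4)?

-2

Write M_i for p''(x_i). With h_i = 1, 1, 1 and divided differences Δ_i = 6, -1, -4, the continuity of p' gives the tridiagonal system
  1·M_0 + 4·M_1 + 1·M_2 = 6(Δ_1 - Δ_0) = -42
  1·M_1 + 4·M_2 + 1·M_3 = 6(Δ_2 - Δ_1) = -18
Natural end conditions: M_0 = M_3 = 0.
Solving the tridiagonal system: M_0 = 0, M_1 = -10, M_2 = -2, M_3 = 0.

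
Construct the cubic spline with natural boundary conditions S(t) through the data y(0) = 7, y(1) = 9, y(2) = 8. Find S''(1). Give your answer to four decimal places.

-4.5000

With σ_i denoting the second derivative at x_i, h_i = 1, 1, and Δ_i = (y_(i+1) − y_i)/h_i = 2, -1:
  1·σ_0 + 4·σ_1 + 1·σ_2 = 6(Δ_1 - Δ_0) = -18
Natural end conditions: σ_0 = σ_2 = 0.
Forward elimination and back-substitution give σ_0 = 0, σ_1 = -9/2, σ_2 = 0.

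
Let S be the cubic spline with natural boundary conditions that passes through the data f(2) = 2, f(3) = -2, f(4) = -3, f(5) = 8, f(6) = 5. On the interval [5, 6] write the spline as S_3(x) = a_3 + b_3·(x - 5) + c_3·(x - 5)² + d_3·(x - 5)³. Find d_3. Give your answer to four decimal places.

4.5536

Let m_i = S''(x_i). Step sizes h_i = 1, 1, 1, 1; slopes of the chords Δ_i = (y_(i+1) - y_i)/h_i = -4, -1, 11, -3.
  1·m_0 + 4·m_1 + 1·m_2 = 6(Δ_1 - Δ_0) = 18
  1·m_1 + 4·m_2 + 1·m_3 = 6(Δ_2 - Δ_1) = 72
  1·m_2 + 4·m_3 + 1·m_4 = 6(Δ_3 - Δ_2) = -84
Natural end conditions: m_0 = m_4 = 0.
Hence m_0 = 0, m_1 = -51/28, m_2 = 177/7, m_3 = -765/28, m_4 = 0.
On [5, 6], with S_3(x) = a_3 + b_3·(x - 5) + c_3·(x - 5)² + d_3·(x - 5)³: c_3 = m_3/2 = -765/56, d_3 = (m_4 - m_3)/(6h_3) = 255/56, b_3 = Δ_3 - h_3(2m_3 + m_4)/6 = 171/28.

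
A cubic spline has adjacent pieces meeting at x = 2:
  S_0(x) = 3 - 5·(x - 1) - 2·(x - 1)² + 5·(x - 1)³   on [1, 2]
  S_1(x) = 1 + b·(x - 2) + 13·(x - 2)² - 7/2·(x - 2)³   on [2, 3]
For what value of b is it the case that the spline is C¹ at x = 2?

S_0'(x) = -5 - 4·(x - 1) + 15·(x - 1)², so S_0'(2) = 6. On the right, S_1'(2) = b, so b = 6.

6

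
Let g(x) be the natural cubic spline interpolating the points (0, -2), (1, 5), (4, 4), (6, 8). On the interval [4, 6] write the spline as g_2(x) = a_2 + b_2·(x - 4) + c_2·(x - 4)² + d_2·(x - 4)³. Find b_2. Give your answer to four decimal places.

Write M_i for g''(x_i). With h_i = 1, 3, 2 and divided differences Δ_i = 7, -1/3, 2, the continuity of g' gives the tridiagonal system
  1·M_0 + 8·M_1 + 3·M_2 = 6(Δ_1 - Δ_0) = -44
  3·M_1 + 10·M_2 + 2·M_3 = 6(Δ_2 - Δ_1) = 14
Natural end conditions: M_0 = M_3 = 0.
Hence M_0 = 0, M_1 = -482/71, M_2 = 244/71, M_3 = 0.
On [4, 6], with g_2(x) = a_2 + b_2·(x - 4) + c_2·(x - 4)² + d_2·(x - 4)³: c_2 = M_2/2 = 122/71, d_2 = (M_3 - M_2)/(6h_2) = -61/213, b_2 = Δ_2 - h_2(2M_2 + M_3)/6 = -62/213.

-0.2911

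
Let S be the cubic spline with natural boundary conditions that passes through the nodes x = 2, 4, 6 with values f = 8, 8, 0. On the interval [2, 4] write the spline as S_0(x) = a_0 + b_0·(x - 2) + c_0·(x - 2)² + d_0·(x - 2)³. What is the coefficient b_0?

1

Let M_i = S''(x_i). Step sizes h_i = 2, 2; slopes of the chords Δ_i = (y_(i+1) - y_i)/h_i = 0, -4.
  2·M_0 + 8·M_1 + 2·M_2 = 6(Δ_1 - Δ_0) = -24
Natural end conditions: M_0 = M_2 = 0.
Hence M_0 = 0, M_1 = -3, M_2 = 0.
On [2, 4], with S_0(x) = a_0 + b_0·(x - 2) + c_0·(x - 2)² + d_0·(x - 2)³: c_0 = M_0/2 = 0, d_0 = (M_1 - M_0)/(6h_0) = -1/4, b_0 = Δ_0 - h_0(2M_0 + M_1)/6 = 1.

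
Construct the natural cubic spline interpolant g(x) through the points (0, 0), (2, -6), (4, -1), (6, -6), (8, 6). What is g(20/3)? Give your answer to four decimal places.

-4.0238

Put M_i = g'' at the i-th knot. Here h = (2, 2, 2, 2) and Δ = (-3, 5/2, -5/2, 6), so the interior equations h_(i-1)·M_(i-1) + 2(h_(i-1)+h_i)·M_i + h_i·M_(i+1) = 6(Δ_i − Δ_(i-1)) read
  2·M_0 + 8·M_1 + 2·M_2 = 6(Δ_1 - Δ_0) = 33
  2·M_1 + 8·M_2 + 2·M_3 = 6(Δ_2 - Δ_1) = -30
  2·M_2 + 8·M_3 + 2·M_4 = 6(Δ_3 - Δ_2) = 51
Natural end conditions: M_0 = M_4 = 0.
Solving the tridiagonal system: M_0 = 0, M_1 = 333/56, M_2 = -51/7, M_3 = 459/56, M_4 = 0.
On [6, 8], g(x) = -6 + 15/28·(x - 6) + 459/112·(x - 6)² - 153/224·(x - 6)³.
With (x - 6) = 2/3: g(20/3) = -169/42.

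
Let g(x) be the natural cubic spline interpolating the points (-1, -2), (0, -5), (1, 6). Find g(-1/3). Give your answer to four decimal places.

-5.2963

Write m_i for g''(x_i). With h_i = 1, 1 and divided differences Δ_i = -3, 11, the continuity of g' gives the tridiagonal system
  1·m_0 + 4·m_1 + 1·m_2 = 6(Δ_1 - Δ_0) = 84
Natural end conditions: m_0 = m_2 = 0.
Forward elimination and back-substitution give m_0 = 0, m_1 = 21, m_2 = 0.
On [-1, 0], g(x) = -2 - 13/2·(x + 1) + 0·(x + 1)² + 7/2·(x + 1)³.
With (x + 1) = 2/3: g(-1/3) = -143/27.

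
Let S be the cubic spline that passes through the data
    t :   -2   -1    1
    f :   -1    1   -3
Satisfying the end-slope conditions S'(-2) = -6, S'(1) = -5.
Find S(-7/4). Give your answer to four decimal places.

Put M_i = S'' at the i-th knot. Here h = (1, 2) and Δ = (2, -2), so the interior equations h_(i-1)·M_(i-1) + 2(h_(i-1)+h_i)·M_i + h_i·M_(i+1) = 6(Δ_i − Δ_(i-1)) read
  1·M_0 + 6·M_1 + 2·M_2 = 6(Δ_1 - Δ_0) = -24
Clamped end conditions give two more equations: 2h_0·M_0 + h_0·M_1 = 6(Δ_0 - S'(-2)) = 48 and h_1·M_1 + 2h_1·M_2 = 6(S'(1) - Δ_1) = -18.
Forward elimination and back-substitution give M_0 = 85/3, M_1 = -26/3, M_2 = -1/6.
On [-2, -1], S(t) = -1 - 6·(t + 2) + 85/6·(t + 2)² - 37/6·(t + 2)³.
With (t + 2) = 1/4: S(-7/4) = -219/128.

-1.7109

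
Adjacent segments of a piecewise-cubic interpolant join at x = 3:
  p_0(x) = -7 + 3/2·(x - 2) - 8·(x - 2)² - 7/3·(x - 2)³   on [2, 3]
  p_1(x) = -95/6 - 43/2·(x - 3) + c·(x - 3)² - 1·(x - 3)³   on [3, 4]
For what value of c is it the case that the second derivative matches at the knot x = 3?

-15

p_0''(x) = -16 - 14·(x - 2), so p_0''(3) = -30. On the right, p_1''(3) = 2c, so c = -15.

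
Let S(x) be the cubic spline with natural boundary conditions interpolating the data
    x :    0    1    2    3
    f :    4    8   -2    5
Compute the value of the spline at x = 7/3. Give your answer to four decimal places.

-1.6914

Write M_i for S''(x_i). With h_i = 1, 1, 1 and divided differences Δ_i = 4, -10, 7, the continuity of S' gives the tridiagonal system
  1·M_0 + 4·M_1 + 1·M_2 = 6(Δ_1 - Δ_0) = -84
  1·M_1 + 4·M_2 + 1·M_3 = 6(Δ_2 - Δ_1) = 102
Natural end conditions: M_0 = M_3 = 0.
Hence M_0 = 0, M_1 = -146/5, M_2 = 164/5, M_3 = 0.
On [2, 3], S(x) = -2 - 59/15·(x - 2) + 82/5·(x - 2)² - 82/15·(x - 2)³.
With (x - 2) = 1/3: S(7/3) = -137/81.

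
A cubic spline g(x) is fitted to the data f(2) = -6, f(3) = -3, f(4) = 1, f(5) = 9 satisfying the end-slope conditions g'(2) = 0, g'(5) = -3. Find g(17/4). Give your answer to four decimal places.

3.6563

Let M_i = g''(x_i). Step sizes h_i = 1, 1, 1; slopes of the chords Δ_i = (y_(i+1) - y_i)/h_i = 3, 4, 8.
  1·M_0 + 4·M_1 + 1·M_2 = 6(Δ_1 - Δ_0) = 6
  1·M_1 + 4·M_2 + 1·M_3 = 6(Δ_2 - Δ_1) = 24
Clamped end conditions give two more equations: 2h_0·M_0 + h_0·M_1 = 6(Δ_0 - g'(2)) = 18 and h_2·M_2 + 2h_2·M_3 = 6(g'(5) - Δ_2) = -66.
Solving: M_0 = 12, M_1 = -6, M_2 = 18, M_3 = -42.
On [4, 5], g(x) = 1 + 9·(x - 4) + 9·(x - 4)² - 10·(x - 4)³.
With (x - 4) = 1/4: g(17/4) = 117/32.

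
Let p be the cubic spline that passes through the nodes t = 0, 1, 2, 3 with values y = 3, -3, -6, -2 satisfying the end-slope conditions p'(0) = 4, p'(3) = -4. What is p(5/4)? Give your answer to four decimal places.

Write σ_i for p''(x_i). With h_i = 1, 1, 1 and divided differences Δ_i = -6, -3, 4, the continuity of p' gives the tridiagonal system
  1·σ_0 + 4·σ_1 + 1·σ_2 = 6(Δ_1 - Δ_0) = 18
  1·σ_1 + 4·σ_2 + 1·σ_3 = 6(Δ_2 - Δ_1) = 42
Clamped end conditions give two more equations: 2h_0·σ_0 + h_0·σ_1 = 6(Δ_0 - p'(0)) = -60 and h_2·σ_2 + 2h_2·σ_3 = 6(p'(3) - Δ_2) = -48.
Hence σ_0 = -518/15, σ_1 = 136/15, σ_2 = 244/15, σ_3 = -482/15.
On [1, 2], p(t) = -3 - 131/15·(t - 1) + 68/15·(t - 1)² + 6/5·(t - 1)³.
With (t - 1) = 1/4: p(5/4) = -781/160.

-4.8813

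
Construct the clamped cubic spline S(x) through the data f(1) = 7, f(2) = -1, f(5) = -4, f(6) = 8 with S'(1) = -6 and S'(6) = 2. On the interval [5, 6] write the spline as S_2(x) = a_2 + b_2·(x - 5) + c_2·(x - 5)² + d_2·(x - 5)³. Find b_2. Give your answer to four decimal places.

Let m_i = S''(x_i). Step sizes h_i = 1, 3, 1; slopes of the chords Δ_i = (y_(i+1) - y_i)/h_i = -8, -1, 12.
  1·m_0 + 8·m_1 + 3·m_2 = 6(Δ_1 - Δ_0) = 42
  3·m_1 + 8·m_2 + 1·m_3 = 6(Δ_2 - Δ_1) = 78
Clamped end conditions give two more equations: 2h_0·m_0 + h_0·m_1 = 6(Δ_0 - S'(1)) = -12 and h_2·m_2 + 2h_2·m_3 = 6(S'(6) - Δ_2) = -60.
Hence m_0 = -134/21, m_1 = 16/21, m_2 = 296/21, m_3 = -778/21.
On [5, 6], with S_2(x) = a_2 + b_2·(x - 5) + c_2·(x - 5)² + d_2·(x - 5)³: c_2 = m_2/2 = 148/21, d_2 = (m_3 - m_2)/(6h_2) = -179/21, b_2 = Δ_2 - h_2(2m_2 + m_3)/6 = 283/21.

13.4762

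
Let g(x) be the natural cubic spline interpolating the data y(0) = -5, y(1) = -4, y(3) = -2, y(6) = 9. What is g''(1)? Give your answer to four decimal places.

-0.5714

With M_i denoting the second derivative at x_i, h_i = 1, 2, 3, and Δ_i = (y_(i+1) − y_i)/h_i = 1, 1, 11/3:
  1·M_0 + 6·M_1 + 2·M_2 = 6(Δ_1 - Δ_0) = 0
  2·M_1 + 10·M_2 + 3·M_3 = 6(Δ_2 - Δ_1) = 16
Natural end conditions: M_0 = M_3 = 0.
Forward elimination and back-substitution give M_0 = 0, M_1 = -4/7, M_2 = 12/7, M_3 = 0.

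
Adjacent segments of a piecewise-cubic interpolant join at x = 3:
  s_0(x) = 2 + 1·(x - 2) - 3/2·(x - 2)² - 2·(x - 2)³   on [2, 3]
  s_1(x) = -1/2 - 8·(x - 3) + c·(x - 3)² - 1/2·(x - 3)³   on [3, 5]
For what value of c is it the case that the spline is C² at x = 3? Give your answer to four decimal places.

s_0''(x) = -3 - 12·(x - 2), so s_0''(3) = -15. On the right, s_1''(3) = 2c, so c = -15/2.

-7.5000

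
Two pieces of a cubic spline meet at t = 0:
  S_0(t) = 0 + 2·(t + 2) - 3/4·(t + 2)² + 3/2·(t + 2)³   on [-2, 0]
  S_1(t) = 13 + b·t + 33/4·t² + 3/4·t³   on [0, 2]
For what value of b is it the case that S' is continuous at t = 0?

17

S_0'(t) = 2 - 3/2·(t + 2) + 9/2·(t + 2)², so S_0'(0) = 17. On the right, S_1'(0) = b, so b = 17.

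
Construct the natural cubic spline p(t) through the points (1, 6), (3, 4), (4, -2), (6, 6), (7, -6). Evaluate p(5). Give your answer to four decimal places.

2.8710

Let M_i = p''(x_i). Step sizes h_i = 2, 1, 2, 1; slopes of the chords Δ_i = (y_(i+1) - y_i)/h_i = -1, -6, 4, -12.
  2·M_0 + 6·M_1 + 1·M_2 = 6(Δ_1 - Δ_0) = -30
  1·M_1 + 6·M_2 + 2·M_3 = 6(Δ_2 - Δ_1) = 60
  2·M_2 + 6·M_3 + 1·M_4 = 6(Δ_3 - Δ_2) = -96
Natural end conditions: M_0 = M_4 = 0.
Solving: M_0 = 0, M_1 = -252/31, M_2 = 582/31, M_3 = -690/31, M_4 = 0.
On [4, 6], p(t) = -2 - 34/31·(t - 4) + 291/31·(t - 4)² - 106/31·(t - 4)³.
With (t - 4) = 1: p(5) = 89/31.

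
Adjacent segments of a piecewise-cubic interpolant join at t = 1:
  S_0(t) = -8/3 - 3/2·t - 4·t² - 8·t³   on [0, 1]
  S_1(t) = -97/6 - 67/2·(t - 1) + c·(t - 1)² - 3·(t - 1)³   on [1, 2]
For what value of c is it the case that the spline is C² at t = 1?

-28

S_0''(t) = -8 - 48·t, so S_0''(1) = -56. On the right, S_1''(1) = 2c, so c = -28.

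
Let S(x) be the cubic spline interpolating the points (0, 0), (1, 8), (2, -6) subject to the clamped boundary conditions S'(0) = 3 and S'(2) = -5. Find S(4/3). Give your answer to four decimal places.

Let M_i = S''(x_i). Step sizes h_i = 1, 1; slopes of the chords Δ_i = (y_(i+1) - y_i)/h_i = 8, -14.
  1·M_0 + 4·M_1 + 1·M_2 = 6(Δ_1 - Δ_0) = -132
Clamped end conditions give two more equations: 2h_0·M_0 + h_0·M_1 = 6(Δ_0 - S'(0)) = 30 and h_1·M_1 + 2h_1·M_2 = 6(S'(2) - Δ_1) = 54.
Forward elimination and back-substitution give M_0 = 44, M_1 = -58, M_2 = 56.
On [1, 2], S(x) = 8 - 4·(x - 1) - 29·(x - 1)² + 19·(x - 1)³.
With (x - 1) = 1/3: S(4/3) = 112/27.

4.1481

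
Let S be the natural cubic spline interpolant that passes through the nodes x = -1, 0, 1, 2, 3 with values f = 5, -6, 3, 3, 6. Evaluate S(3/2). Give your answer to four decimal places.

Let M_i = S''(x_i). Step sizes h_i = 1, 1, 1, 1; slopes of the chords Δ_i = (y_(i+1) - y_i)/h_i = -11, 9, 0, 3.
  1·M_0 + 4·M_1 + 1·M_2 = 6(Δ_1 - Δ_0) = 120
  1·M_1 + 4·M_2 + 1·M_3 = 6(Δ_2 - Δ_1) = -54
  1·M_2 + 4·M_3 + 1·M_4 = 6(Δ_3 - Δ_2) = 18
Natural end conditions: M_0 = M_4 = 0.
Solving: M_0 = 0, M_1 = 1017/28, M_2 = -177/7, M_3 = 303/28, M_4 = 0.
On [1, 2], S(x) = 3 + 53/8·(x - 1) - 177/14·(x - 1)² + 337/56·(x - 1)³.
With (x - 1) = 1/2: S(3/2) = 1749/448.

3.9040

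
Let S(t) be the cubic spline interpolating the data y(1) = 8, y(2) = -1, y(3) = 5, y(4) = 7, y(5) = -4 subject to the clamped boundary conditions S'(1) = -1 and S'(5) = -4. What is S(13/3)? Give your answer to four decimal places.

3.2566

Write M_i for S''(x_i). With h_i = 1, 1, 1, 1 and divided differences Δ_i = -9, 6, 2, -11, the continuity of S' gives the tridiagonal system
  1·M_0 + 4·M_1 + 1·M_2 = 6(Δ_1 - Δ_0) = 90
  1·M_1 + 4·M_2 + 1·M_3 = 6(Δ_2 - Δ_1) = -24
  1·M_2 + 4·M_3 + 1·M_4 = 6(Δ_3 - Δ_2) = -78
Clamped end conditions give two more equations: 2h_0·M_0 + h_0·M_1 = 6(Δ_0 - S'(1)) = -48 and h_3·M_3 + 2h_3·M_4 = 6(S'(5) - Δ_3) = 42.
Solving: M_0 = -1161/28, M_1 = 489/14, M_2 = -33/4, M_3 = -363/14, M_4 = 951/28.
On [4, 5], S(t) = 7 - 449/56·(t - 4) - 363/28·(t - 4)² + 559/56·(t - 4)³.
With (t - 4) = 1/3: S(13/3) = 1231/378.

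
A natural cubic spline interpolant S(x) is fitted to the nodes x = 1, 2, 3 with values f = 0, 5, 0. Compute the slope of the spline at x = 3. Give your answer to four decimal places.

With M_i denoting the second derivative at x_i, h_i = 1, 1, and Δ_i = (y_(i+1) − y_i)/h_i = 5, -5:
  1·M_0 + 4·M_1 + 1·M_2 = 6(Δ_1 - Δ_0) = -60
Natural end conditions: M_0 = M_2 = 0.
Solving the tridiagonal system: M_0 = 0, M_1 = -15, M_2 = 0.
On [2, 3], S'(x) = b_1 + 2c_1·(x - 2) + 3d_1·(x - 2)² with b_1 = Δ_1 - h_1(2M_1 + M_2)/6 = 0, c_1 = M_1/2 = -15/2, d_1 = (M_2 - M_1)/(6h_1) = 5/2. So S'(3) = -15/2.

-7.5000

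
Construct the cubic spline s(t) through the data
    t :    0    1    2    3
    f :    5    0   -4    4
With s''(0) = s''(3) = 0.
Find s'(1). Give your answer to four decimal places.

-6.0667

With M_i denoting the second derivative at x_i, h_i = 1, 1, 1, and Δ_i = (y_(i+1) − y_i)/h_i = -5, -4, 8:
  1·M_0 + 4·M_1 + 1·M_2 = 6(Δ_1 - Δ_0) = 6
  1·M_1 + 4·M_2 + 1·M_3 = 6(Δ_2 - Δ_1) = 72
Natural end conditions: M_0 = M_3 = 0.
Hence M_0 = 0, M_1 = -16/5, M_2 = 94/5, M_3 = 0.
On [1, 2], s'(t) = b_1 + 2c_1·(t - 1) + 3d_1·(t - 1)² with b_1 = Δ_1 - h_1(2M_1 + M_2)/6 = -91/15, c_1 = M_1/2 = -8/5, d_1 = (M_2 - M_1)/(6h_1) = 11/3. So s'(1) = -91/15.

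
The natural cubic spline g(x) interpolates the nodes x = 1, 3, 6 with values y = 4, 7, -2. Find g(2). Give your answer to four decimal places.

6.1750

Put M_i = g'' at the i-th knot. Here h = (2, 3) and Δ = (3/2, -3), so the interior equations h_(i-1)·M_(i-1) + 2(h_(i-1)+h_i)·M_i + h_i·M_(i+1) = 6(Δ_i − Δ_(i-1)) read
  2·M_0 + 10·M_1 + 3·M_2 = 6(Δ_1 - Δ_0) = -27
Natural end conditions: M_0 = M_2 = 0.
Solving: M_0 = 0, M_1 = -27/10, M_2 = 0.
On [1, 3], g(x) = 4 + 12/5·(x - 1) + 0·(x - 1)² - 9/40·(x - 1)³.
With (x - 1) = 1: g(2) = 247/40.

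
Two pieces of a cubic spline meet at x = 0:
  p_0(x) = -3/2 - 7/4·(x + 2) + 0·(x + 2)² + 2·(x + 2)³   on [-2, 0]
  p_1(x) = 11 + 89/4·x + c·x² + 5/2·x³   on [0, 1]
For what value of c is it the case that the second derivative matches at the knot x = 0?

12

p_0''(x) = 0 + 12·(x + 2), so p_0''(0) = 24. On the right, p_1''(0) = 2c, so c = 12.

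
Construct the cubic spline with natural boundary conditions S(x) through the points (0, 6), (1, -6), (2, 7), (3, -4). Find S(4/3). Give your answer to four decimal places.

With M_i denoting the second derivative at x_i, h_i = 1, 1, 1, and Δ_i = (y_(i+1) − y_i)/h_i = -12, 13, -11:
  1·M_0 + 4·M_1 + 1·M_2 = 6(Δ_1 - Δ_0) = 150
  1·M_1 + 4·M_2 + 1·M_3 = 6(Δ_2 - Δ_1) = -144
Natural end conditions: M_0 = M_3 = 0.
Solving the tridiagonal system: M_0 = 0, M_1 = 248/5, M_2 = -242/5, M_3 = 0.
On [1, 2], S(x) = -6 + 68/15·(x - 1) + 124/5·(x - 1)² - 49/3·(x - 1)³.
With (x - 1) = 1/3: S(4/3) = -947/405.

-2.3383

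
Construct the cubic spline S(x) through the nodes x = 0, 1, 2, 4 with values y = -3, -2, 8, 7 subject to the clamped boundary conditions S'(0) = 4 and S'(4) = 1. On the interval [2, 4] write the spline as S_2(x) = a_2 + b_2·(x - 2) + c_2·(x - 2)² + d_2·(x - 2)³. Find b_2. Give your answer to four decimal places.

Let M_i = S''(x_i). Step sizes h_i = 1, 1, 2; slopes of the chords Δ_i = (y_(i+1) - y_i)/h_i = 1, 10, -1/2.
  1·M_0 + 4·M_1 + 1·M_2 = 6(Δ_1 - Δ_0) = 54
  1·M_1 + 6·M_2 + 2·M_3 = 6(Δ_2 - Δ_1) = -63
Clamped end conditions give two more equations: 2h_0·M_0 + h_0·M_1 = 6(Δ_0 - S'(0)) = -18 and h_2·M_2 + 2h_2·M_3 = 6(S'(4) - Δ_2) = 9.
Hence M_0 = -453/22, M_1 = 255/11, M_2 = -399/22, M_3 = 249/22.
On [2, 4], with S_2(x) = a_2 + b_2·(x - 2) + c_2·(x - 2)² + d_2·(x - 2)³: c_2 = M_2/2 = -399/44, d_2 = (M_3 - M_2)/(6h_2) = 27/11, b_2 = Δ_2 - h_2(2M_2 + M_3)/6 = 86/11.

7.8182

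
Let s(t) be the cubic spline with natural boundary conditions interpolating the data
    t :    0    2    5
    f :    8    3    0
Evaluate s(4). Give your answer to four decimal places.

0.6000

With M_i denoting the second derivative at x_i, h_i = 2, 3, and Δ_i = (y_(i+1) − y_i)/h_i = -5/2, -1:
  2·M_0 + 10·M_1 + 3·M_2 = 6(Δ_1 - Δ_0) = 9
Natural end conditions: M_0 = M_2 = 0.
Solving the tridiagonal system: M_0 = 0, M_1 = 9/10, M_2 = 0.
On [2, 5], s(t) = 3 - 19/10·(t - 2) + 9/20·(t - 2)² - 1/20·(t - 2)³.
With (t - 2) = 2: s(4) = 3/5.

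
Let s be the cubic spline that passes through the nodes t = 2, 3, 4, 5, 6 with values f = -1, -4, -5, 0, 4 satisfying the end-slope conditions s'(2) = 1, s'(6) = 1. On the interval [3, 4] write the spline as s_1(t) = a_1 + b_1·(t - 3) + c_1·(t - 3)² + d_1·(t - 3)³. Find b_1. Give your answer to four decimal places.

-3.8750

With σ_i denoting the second derivative at x_i, h_i = 1, 1, 1, 1, and Δ_i = (y_(i+1) − y_i)/h_i = -3, -1, 5, 4:
  1·σ_0 + 4·σ_1 + 1·σ_2 = 6(Δ_1 - Δ_0) = 12
  1·σ_1 + 4·σ_2 + 1·σ_3 = 6(Δ_2 - Δ_1) = 36
  1·σ_2 + 4·σ_3 + 1·σ_4 = 6(Δ_3 - Δ_2) = -6
Clamped end conditions give two more equations: 2h_0·σ_0 + h_0·σ_1 = 6(Δ_0 - s'(2)) = -24 and h_3·σ_3 + 2h_3·σ_4 = 6(s'(6) - Δ_3) = -18.
Solving the tridiagonal system: σ_0 = -57/4, σ_1 = 9/2, σ_2 = 33/4, σ_3 = -3/2, σ_4 = -33/4.
On [3, 4], with s_1(t) = a_1 + b_1·(t - 3) + c_1·(t - 3)² + d_1·(t - 3)³: c_1 = σ_1/2 = 9/4, d_1 = (σ_2 - σ_1)/(6h_1) = 5/8, b_1 = Δ_1 - h_1(2σ_1 + σ_2)/6 = -31/8.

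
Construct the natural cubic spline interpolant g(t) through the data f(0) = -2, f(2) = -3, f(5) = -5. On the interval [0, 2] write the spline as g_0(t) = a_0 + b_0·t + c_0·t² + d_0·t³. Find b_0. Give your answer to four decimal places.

With M_i denoting the second derivative at x_i, h_i = 2, 3, and Δ_i = (y_(i+1) − y_i)/h_i = -1/2, -2/3:
  2·M_0 + 10·M_1 + 3·M_2 = 6(Δ_1 - Δ_0) = -1
Natural end conditions: M_0 = M_2 = 0.
Forward elimination and back-substitution give M_0 = 0, M_1 = -1/10, M_2 = 0.
On [0, 2], with g_0(t) = a_0 + b_0·t + c_0·t² + d_0·t³: c_0 = M_0/2 = 0, d_0 = (M_1 - M_0)/(6h_0) = -1/120, b_0 = Δ_0 - h_0(2M_0 + M_1)/6 = -7/15.

-0.4667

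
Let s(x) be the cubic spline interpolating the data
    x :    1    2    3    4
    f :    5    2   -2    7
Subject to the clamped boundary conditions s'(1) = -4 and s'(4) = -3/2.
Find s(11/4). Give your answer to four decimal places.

-2.4172

Put M_i = s'' at the i-th knot. Here h = (1, 1, 1) and Δ = (-3, -4, 9), so the interior equations h_(i-1)·M_(i-1) + 2(h_(i-1)+h_i)·M_i + h_i·M_(i+1) = 6(Δ_i − Δ_(i-1)) read
  1·M_0 + 4·M_1 + 1·M_2 = 6(Δ_1 - Δ_0) = -6
  1·M_1 + 4·M_2 + 1·M_3 = 6(Δ_2 - Δ_1) = 78
Clamped end conditions give two more equations: 2h_0·M_0 + h_0·M_1 = 6(Δ_0 - s'(1)) = 6 and h_2·M_2 + 2h_2·M_3 = 6(s'(4) - Δ_2) = -63.
Forward elimination and back-substitution give M_0 = 139/15, M_1 = -188/15, M_2 = 523/15, M_3 = -734/15.
On [2, 3], s(x) = 2 - 169/30·(x - 2) - 94/15·(x - 2)² + 79/10·(x - 2)³.
With (x - 2) = 3/4: s(11/4) = -1547/640.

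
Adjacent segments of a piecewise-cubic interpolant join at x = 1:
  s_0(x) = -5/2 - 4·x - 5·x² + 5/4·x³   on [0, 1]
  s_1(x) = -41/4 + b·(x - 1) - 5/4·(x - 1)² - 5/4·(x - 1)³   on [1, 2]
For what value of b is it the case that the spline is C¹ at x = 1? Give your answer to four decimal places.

-10.2500

s_0'(x) = -4 - 10·x + 15/4·x², so s_0'(1) = -41/4. On the right, s_1'(1) = b, so b = -41/4.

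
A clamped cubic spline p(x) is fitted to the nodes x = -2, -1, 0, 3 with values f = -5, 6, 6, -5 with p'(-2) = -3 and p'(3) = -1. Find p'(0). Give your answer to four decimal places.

Put M_i = p'' at the i-th knot. Here h = (1, 1, 3) and Δ = (11, 0, -11/3), so the interior equations h_(i-1)·M_(i-1) + 2(h_(i-1)+h_i)·M_i + h_i·M_(i+1) = 6(Δ_i − Δ_(i-1)) read
  1·M_0 + 4·M_1 + 1·M_2 = 6(Δ_1 - Δ_0) = -66
  1·M_1 + 8·M_2 + 3·M_3 = 6(Δ_2 - Δ_1) = -22
Clamped end conditions give two more equations: 2h_0·M_0 + h_0·M_1 = 6(Δ_0 - p'(-2)) = 84 and h_2·M_2 + 2h_2·M_3 = 6(p'(3) - Δ_2) = 16.
Forward elimination and back-substitution give M_0 = 1666/29, M_1 = -896/29, M_2 = 4/29, M_3 = 226/87.
On [0, 3], p'(x) = b_2 + 2c_2·x + 3d_2·x² with b_2 = Δ_2 - h_2(2M_2 + M_3)/6 = -148/29, c_2 = M_2/2 = 2/29, d_2 = (M_3 - M_2)/(6h_2) = 107/783. So p'(0) = -148/29.

-5.1034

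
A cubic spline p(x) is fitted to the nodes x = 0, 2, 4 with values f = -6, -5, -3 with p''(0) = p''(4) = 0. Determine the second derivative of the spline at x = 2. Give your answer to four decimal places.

Write σ_i for p''(x_i). With h_i = 2, 2 and divided differences Δ_i = 1/2, 1, the continuity of p' gives the tridiagonal system
  2·σ_0 + 8·σ_1 + 2·σ_2 = 6(Δ_1 - Δ_0) = 3
Natural end conditions: σ_0 = σ_2 = 0.
Hence σ_0 = 0, σ_1 = 3/8, σ_2 = 0.

0.3750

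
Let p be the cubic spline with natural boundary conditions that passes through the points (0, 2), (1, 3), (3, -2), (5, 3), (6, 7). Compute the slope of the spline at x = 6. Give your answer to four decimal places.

3.9667

Write M_i for p''(x_i). With h_i = 1, 2, 2, 1 and divided differences Δ_i = 1, -5/2, 5/2, 4, the continuity of p' gives the tridiagonal system
  1·M_0 + 6·M_1 + 2·M_2 = 6(Δ_1 - Δ_0) = -21
  2·M_1 + 8·M_2 + 2·M_3 = 6(Δ_2 - Δ_1) = 30
  2·M_2 + 6·M_3 + 1·M_4 = 6(Δ_3 - Δ_2) = 9
Natural end conditions: M_0 = M_4 = 0.
Hence M_0 = 0, M_1 = -26/5, M_2 = 51/10, M_3 = -1/5, M_4 = 0.
On [5, 6], p'(x) = b_3 + 2c_3·(x - 5) + 3d_3·(x - 5)² with b_3 = Δ_3 - h_3(2M_3 + M_4)/6 = 61/15, c_3 = M_3/2 = -1/10, d_3 = (M_4 - M_3)/(6h_3) = 1/30. So p'(6) = 119/30.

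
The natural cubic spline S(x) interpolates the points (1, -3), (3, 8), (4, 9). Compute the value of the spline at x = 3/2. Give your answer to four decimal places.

0.4531

Put M_i = S'' at the i-th knot. Here h = (2, 1) and Δ = (11/2, 1), so the interior equations h_(i-1)·M_(i-1) + 2(h_(i-1)+h_i)·M_i + h_i·M_(i+1) = 6(Δ_i − Δ_(i-1)) read
  2·M_0 + 6·M_1 + 1·M_2 = 6(Δ_1 - Δ_0) = -27
Natural end conditions: M_0 = M_2 = 0.
Solving: M_0 = 0, M_1 = -9/2, M_2 = 0.
On [1, 3], S(x) = -3 + 7·(x - 1) + 0·(x - 1)² - 3/8·(x - 1)³.
With (x - 1) = 1/2: S(3/2) = 29/64.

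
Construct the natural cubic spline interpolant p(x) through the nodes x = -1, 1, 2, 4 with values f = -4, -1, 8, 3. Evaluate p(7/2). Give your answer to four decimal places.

Let M_i = p''(x_i). Step sizes h_i = 2, 1, 2; slopes of the chords Δ_i = (y_(i+1) - y_i)/h_i = 3/2, 9, -5/2.
  2·M_0 + 6·M_1 + 1·M_2 = 6(Δ_1 - Δ_0) = 45
  1·M_1 + 6·M_2 + 2·M_3 = 6(Δ_2 - Δ_1) = -69
Natural end conditions: M_0 = M_3 = 0.
Forward elimination and back-substitution give M_0 = 0, M_1 = 339/35, M_2 = -459/35, M_3 = 0.
On [2, 4], p(x) = 8 + 437/70·(x - 2) - 459/70·(x - 2)² + 153/140·(x - 2)³.
With (x - 2) = 3/2: p(7/2) = 1411/224.

6.2991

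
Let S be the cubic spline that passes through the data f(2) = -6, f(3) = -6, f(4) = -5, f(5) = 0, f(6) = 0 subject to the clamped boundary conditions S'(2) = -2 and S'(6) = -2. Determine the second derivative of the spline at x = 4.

9

Put m_i = S'' at the i-th knot. Here h = (1, 1, 1, 1) and Δ = (0, 1, 5, 0), so the interior equations h_(i-1)·m_(i-1) + 2(h_(i-1)+h_i)·m_i + h_i·m_(i+1) = 6(Δ_i − Δ_(i-1)) read
  1·m_0 + 4·m_1 + 1·m_2 = 6(Δ_1 - Δ_0) = 6
  1·m_1 + 4·m_2 + 1·m_3 = 6(Δ_2 - Δ_1) = 24
  1·m_2 + 4·m_3 + 1·m_4 = 6(Δ_3 - Δ_2) = -30
Clamped end conditions give two more equations: 2h_0·m_0 + h_0·m_1 = 6(Δ_0 - S'(2)) = 12 and h_3·m_3 + 2h_3·m_4 = 6(S'(6) - Δ_3) = -12.
Hence m_0 = 51/7, m_1 = -18/7, m_2 = 9, m_3 = -66/7, m_4 = -9/7.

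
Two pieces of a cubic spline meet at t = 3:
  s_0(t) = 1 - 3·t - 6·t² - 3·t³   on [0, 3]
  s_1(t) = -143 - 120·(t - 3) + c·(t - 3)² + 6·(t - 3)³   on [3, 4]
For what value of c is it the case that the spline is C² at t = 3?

-33

s_0''(t) = -12 - 18·t, so s_0''(3) = -66. On the right, s_1''(3) = 2c, so c = -33.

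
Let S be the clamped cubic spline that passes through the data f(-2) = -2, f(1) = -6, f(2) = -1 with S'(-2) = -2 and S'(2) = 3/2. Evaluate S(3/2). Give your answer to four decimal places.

-3.0859

Let σ_i = S''(x_i). Step sizes h_i = 3, 1; slopes of the chords Δ_i = (y_(i+1) - y_i)/h_i = -4/3, 5.
  3·σ_0 + 8·σ_1 + 1·σ_2 = 6(Δ_1 - Δ_0) = 38
Clamped end conditions give two more equations: 2h_0·σ_0 + h_0·σ_1 = 6(Δ_0 - S'(-2)) = 4 and h_1·σ_1 + 2h_1·σ_2 = 6(S'(2) - Δ_1) = -21.
Solving the tridiagonal system: σ_0 = -77/24, σ_1 = 31/4, σ_2 = -115/8.
On [1, 2], S(t) = -6 + 77/16·(t - 1) + 31/8·(t - 1)² - 59/16·(t - 1)³.
With (t - 1) = 1/2: S(3/2) = -395/128.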